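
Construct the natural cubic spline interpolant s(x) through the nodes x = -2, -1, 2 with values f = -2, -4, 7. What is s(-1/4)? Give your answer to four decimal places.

With m_i denoting the second derivative at x_i, h_i = 1, 3, and Δ_i = (y_(i+1) − y_i)/h_i = -2, 11/3:
  1·m_0 + 8·m_1 + 3·m_2 = 6(Δ_1 - Δ_0) = 34
Natural end conditions: m_0 = m_2 = 0.
Forward elimination and back-substitution give m_0 = 0, m_1 = 17/4, m_2 = 0.
On [-1, 2], s(x) = -4 - 7/12·(x + 1) + 17/8·(x + 1)² - 17/72·(x + 1)³.
With (x + 1) = 3/4: s(-1/4) = -1711/512.

-3.3418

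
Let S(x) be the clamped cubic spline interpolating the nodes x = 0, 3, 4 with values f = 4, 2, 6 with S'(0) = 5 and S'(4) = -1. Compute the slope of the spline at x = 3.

4

Write M_i for S''(x_i). With h_i = 3, 1 and divided differences Δ_i = -2/3, 4, the continuity of S' gives the tridiagonal system
  3·M_0 + 8·M_1 + 1·M_2 = 6(Δ_1 - Δ_0) = 28
Clamped end conditions give two more equations: 2h_0·M_0 + h_0·M_1 = 6(Δ_0 - S'(0)) = -34 and h_1·M_1 + 2h_1·M_2 = 6(S'(4) - Δ_1) = -30.
Solving: M_0 = -32/3, M_1 = 10, M_2 = -20.
On [3, 4], S'(x) = b_1 + 2c_1·(x - 3) + 3d_1·(x - 3)² with b_1 = Δ_1 - h_1(2M_1 + M_2)/6 = 4, c_1 = M_1/2 = 5, d_1 = (M_2 - M_1)/(6h_1) = -5. So S'(3) = 4.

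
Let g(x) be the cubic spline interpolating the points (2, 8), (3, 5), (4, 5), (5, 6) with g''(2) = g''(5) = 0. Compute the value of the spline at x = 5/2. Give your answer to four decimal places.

6.2250

Put m_i = g'' at the i-th knot. Here h = (1, 1, 1) and Δ = (-3, 0, 1), so the interior equations h_(i-1)·m_(i-1) + 2(h_(i-1)+h_i)·m_i + h_i·m_(i+1) = 6(Δ_i − Δ_(i-1)) read
  1·m_0 + 4·m_1 + 1·m_2 = 6(Δ_1 - Δ_0) = 18
  1·m_1 + 4·m_2 + 1·m_3 = 6(Δ_2 - Δ_1) = 6
Natural end conditions: m_0 = m_3 = 0.
Solving the tridiagonal system: m_0 = 0, m_1 = 22/5, m_2 = 2/5, m_3 = 0.
On [2, 3], g(x) = 8 - 56/15·(x - 2) + 0·(x - 2)² + 11/15·(x - 2)³.
With (x - 2) = 1/2: g(5/2) = 249/40.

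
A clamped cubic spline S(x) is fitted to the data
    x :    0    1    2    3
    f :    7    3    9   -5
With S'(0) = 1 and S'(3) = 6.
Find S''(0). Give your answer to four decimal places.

-34.6667

Put M_i = S'' at the i-th knot. Here h = (1, 1, 1) and Δ = (-4, 6, -14), so the interior equations h_(i-1)·M_(i-1) + 2(h_(i-1)+h_i)·M_i + h_i·M_(i+1) = 6(Δ_i − Δ_(i-1)) read
  1·M_0 + 4·M_1 + 1·M_2 = 6(Δ_1 - Δ_0) = 60
  1·M_1 + 4·M_2 + 1·M_3 = 6(Δ_2 - Δ_1) = -120
Clamped end conditions give two more equations: 2h_0·M_0 + h_0·M_1 = 6(Δ_0 - S'(0)) = -30 and h_2·M_2 + 2h_2·M_3 = 6(S'(3) - Δ_2) = 120.
Hence M_0 = -104/3, M_1 = 118/3, M_2 = -188/3, M_3 = 274/3.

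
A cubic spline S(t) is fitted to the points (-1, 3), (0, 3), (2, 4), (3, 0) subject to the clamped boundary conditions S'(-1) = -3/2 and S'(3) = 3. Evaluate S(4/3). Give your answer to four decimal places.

5.4614

Write M_i for S''(x_i). With h_i = 1, 2, 1 and divided differences Δ_i = 0, 1/2, -4, the continuity of S' gives the tridiagonal system
  1·M_0 + 6·M_1 + 2·M_2 = 6(Δ_1 - Δ_0) = 3
  2·M_1 + 6·M_2 + 1·M_3 = 6(Δ_2 - Δ_1) = -27
Clamped end conditions give two more equations: 2h_0·M_0 + h_0·M_1 = 6(Δ_0 - S'(-1)) = 9 and h_2·M_2 + 2h_2·M_3 = 6(S'(3) - Δ_2) = 42.
Hence M_0 = 99/35, M_1 = 117/35, M_2 = -348/35, M_3 = 909/35.
On [0, 2], S(t) = 3 + 111/70·t + 117/70·t² - 31/28·t³.
With t = 4/3: S(4/3) = 5161/945.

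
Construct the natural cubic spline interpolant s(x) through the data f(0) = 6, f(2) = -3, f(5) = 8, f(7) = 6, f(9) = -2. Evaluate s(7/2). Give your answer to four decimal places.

With m_i denoting the second derivative at x_i, h_i = 2, 3, 2, 2, and Δ_i = (y_(i+1) − y_i)/h_i = -9/2, 11/3, -1, -4:
  2·m_0 + 10·m_1 + 3·m_2 = 6(Δ_1 - Δ_0) = 49
  3·m_1 + 10·m_2 + 2·m_3 = 6(Δ_2 - Δ_1) = -28
  2·m_2 + 8·m_3 + 2·m_4 = 6(Δ_3 - Δ_2) = -18
Natural end conditions: m_0 = m_4 = 0.
Forward elimination and back-substitution give m_0 = 0, m_1 = 268/43, m_2 = -191/43, m_3 = -49/43, m_4 = 0.
On [2, 5], s(x) = -3 - 89/258·(x - 2) + 134/43·(x - 2)² - 51/86·(x - 2)³.
With (x - 2) = 3/2: s(7/2) = 1027/688.

1.4927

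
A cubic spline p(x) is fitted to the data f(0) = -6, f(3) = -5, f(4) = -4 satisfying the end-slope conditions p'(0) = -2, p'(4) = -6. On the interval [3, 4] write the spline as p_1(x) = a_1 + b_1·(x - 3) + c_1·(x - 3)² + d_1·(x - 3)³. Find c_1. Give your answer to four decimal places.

Put m_i = p'' at the i-th knot. Here h = (3, 1) and Δ = (1/3, 1), so the interior equations h_(i-1)·m_(i-1) + 2(h_(i-1)+h_i)·m_i + h_i·m_(i+1) = 6(Δ_i − Δ_(i-1)) read
  3·m_0 + 8·m_1 + 1·m_2 = 6(Δ_1 - Δ_0) = 4
Clamped end conditions give two more equations: 2h_0·m_0 + h_0·m_1 = 6(Δ_0 - p'(0)) = 14 and h_1·m_1 + 2h_1·m_2 = 6(p'(4) - Δ_1) = -42.
Hence m_0 = 5/6, m_1 = 3, m_2 = -45/2.
On [3, 4], with p_1(x) = a_1 + b_1·(x - 3) + c_1·(x - 3)² + d_1·(x - 3)³: c_1 = m_1/2 = 3/2, d_1 = (m_2 - m_1)/(6h_1) = -17/4, b_1 = Δ_1 - h_1(2m_1 + m_2)/6 = 15/4.

1.5000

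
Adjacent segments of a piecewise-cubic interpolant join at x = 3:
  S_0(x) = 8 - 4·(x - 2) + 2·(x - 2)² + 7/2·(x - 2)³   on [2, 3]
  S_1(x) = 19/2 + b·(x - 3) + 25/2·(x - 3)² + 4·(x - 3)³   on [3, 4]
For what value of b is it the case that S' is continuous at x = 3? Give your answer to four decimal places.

10.5000

S_0'(x) = -4 + 4·(x - 2) + 21/2·(x - 2)², so S_0'(3) = 21/2. On the right, S_1'(3) = b, so b = 21/2.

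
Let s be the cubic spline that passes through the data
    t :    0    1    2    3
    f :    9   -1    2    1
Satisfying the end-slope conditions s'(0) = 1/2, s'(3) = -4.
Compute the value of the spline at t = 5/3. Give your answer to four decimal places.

0.1407

Let σ_i = s''(x_i). Step sizes h_i = 1, 1, 1; slopes of the chords Δ_i = (y_(i+1) - y_i)/h_i = -10, 3, -1.
  1·σ_0 + 4·σ_1 + 1·σ_2 = 6(Δ_1 - Δ_0) = 78
  1·σ_1 + 4·σ_2 + 1·σ_3 = 6(Δ_2 - Δ_1) = -24
Clamped end conditions give two more equations: 2h_0·σ_0 + h_0·σ_1 = 6(Δ_0 - s'(0)) = -63 and h_2·σ_2 + 2h_2·σ_3 = 6(s'(3) - Δ_2) = -18.
Solving: σ_0 = -246/5, σ_1 = 177/5, σ_2 = -72/5, σ_3 = -9/5.
On [1, 2], s(t) = -1 - 32/5·(t - 1) + 177/10·(t - 1)² - 83/10·(t - 1)³.
With (t - 1) = 2/3: s(5/3) = 19/135.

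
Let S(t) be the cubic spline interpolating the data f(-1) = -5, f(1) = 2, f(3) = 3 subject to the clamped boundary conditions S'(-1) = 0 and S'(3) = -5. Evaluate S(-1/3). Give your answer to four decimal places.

-3.8148

Let M_i = S''(x_i). Step sizes h_i = 2, 2; slopes of the chords Δ_i = (y_(i+1) - y_i)/h_i = 7/2, 1/2.
  2·M_0 + 8·M_1 + 2·M_2 = 6(Δ_1 - Δ_0) = -18
Clamped end conditions give two more equations: 2h_0·M_0 + h_0·M_1 = 6(Δ_0 - S'(-1)) = 21 and h_1·M_1 + 2h_1·M_2 = 6(S'(3) - Δ_1) = -33.
Solving the tridiagonal system: M_0 = 25/4, M_1 = -2, M_2 = -29/4.
On [-1, 1], S(t) = -5 + 0·(t + 1) + 25/8·(t + 1)² - 11/16·(t + 1)³.
With (t + 1) = 2/3: S(-1/3) = -103/27.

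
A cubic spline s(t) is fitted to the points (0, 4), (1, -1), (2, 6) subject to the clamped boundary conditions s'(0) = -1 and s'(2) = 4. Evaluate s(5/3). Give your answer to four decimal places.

Let m_i = s''(x_i). Step sizes h_i = 1, 1; slopes of the chords Δ_i = (y_(i+1) - y_i)/h_i = -5, 7.
  1·m_0 + 4·m_1 + 1·m_2 = 6(Δ_1 - Δ_0) = 72
Clamped end conditions give two more equations: 2h_0·m_0 + h_0·m_1 = 6(Δ_0 - s'(0)) = -24 and h_1·m_1 + 2h_1·m_2 = 6(s'(2) - Δ_1) = -18.
Hence m_0 = -55/2, m_1 = 31, m_2 = -49/2.
On [1, 2], s(t) = -1 + 3/4·(t - 1) + 31/2·(t - 1)² - 37/4·(t - 1)³.
With (t - 1) = 2/3: s(5/3) = 197/54.

3.6481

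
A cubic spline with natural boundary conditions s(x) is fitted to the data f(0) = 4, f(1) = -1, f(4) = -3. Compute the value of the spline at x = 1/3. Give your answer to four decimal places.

Write σ_i for s''(x_i). With h_i = 1, 3 and divided differences Δ_i = -5, -2/3, the continuity of s' gives the tridiagonal system
  1·σ_0 + 8·σ_1 + 3·σ_2 = 6(Δ_1 - Δ_0) = 26
Natural end conditions: σ_0 = σ_2 = 0.
Solving the tridiagonal system: σ_0 = 0, σ_1 = 13/4, σ_2 = 0.
On [0, 1], s(x) = 4 - 133/24·x + 0·x² + 13/24·x³.
With x = 1/3: s(1/3) = 176/81.

2.1728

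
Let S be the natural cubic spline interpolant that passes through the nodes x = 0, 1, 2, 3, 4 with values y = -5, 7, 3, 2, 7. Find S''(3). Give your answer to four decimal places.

Put M_i = S'' at the i-th knot. Here h = (1, 1, 1, 1) and Δ = (12, -4, -1, 5), so the interior equations h_(i-1)·M_(i-1) + 2(h_(i-1)+h_i)·M_i + h_i·M_(i+1) = 6(Δ_i − Δ_(i-1)) read
  1·M_0 + 4·M_1 + 1·M_2 = 6(Δ_1 - Δ_0) = -96
  1·M_1 + 4·M_2 + 1·M_3 = 6(Δ_2 - Δ_1) = 18
  1·M_2 + 4·M_3 + 1·M_4 = 6(Δ_3 - Δ_2) = 36
Natural end conditions: M_0 = M_4 = 0.
Hence M_0 = 0, M_1 = -369/14, M_2 = 66/7, M_3 = 93/14, M_4 = 0.

6.6429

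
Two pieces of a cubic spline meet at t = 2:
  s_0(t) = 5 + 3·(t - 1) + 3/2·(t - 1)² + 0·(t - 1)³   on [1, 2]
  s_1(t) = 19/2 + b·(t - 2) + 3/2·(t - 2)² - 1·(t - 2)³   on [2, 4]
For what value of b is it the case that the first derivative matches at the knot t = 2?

6

s_0'(t) = 3 + 3·(t - 1) + 0·(t - 1)², so s_0'(2) = 6. On the right, s_1'(2) = b, so b = 6.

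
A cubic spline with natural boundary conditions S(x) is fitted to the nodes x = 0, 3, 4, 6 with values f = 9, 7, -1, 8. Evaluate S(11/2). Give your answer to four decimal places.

3.6090

With σ_i denoting the second derivative at x_i, h_i = 3, 1, 2, and Δ_i = (y_(i+1) − y_i)/h_i = -2/3, -8, 9/2:
  3·σ_0 + 8·σ_1 + 1·σ_2 = 6(Δ_1 - Δ_0) = -44
  1·σ_1 + 6·σ_2 + 2·σ_3 = 6(Δ_2 - Δ_1) = 75
Natural end conditions: σ_0 = σ_3 = 0.
Hence σ_0 = 0, σ_1 = -339/47, σ_2 = 644/47, σ_3 = 0.
On [4, 6], S(x) = -1 - 1307/282·(x - 4) + 322/47·(x - 4)² - 161/141·(x - 4)³.
With (x - 4) = 3/2: S(11/2) = 1357/376.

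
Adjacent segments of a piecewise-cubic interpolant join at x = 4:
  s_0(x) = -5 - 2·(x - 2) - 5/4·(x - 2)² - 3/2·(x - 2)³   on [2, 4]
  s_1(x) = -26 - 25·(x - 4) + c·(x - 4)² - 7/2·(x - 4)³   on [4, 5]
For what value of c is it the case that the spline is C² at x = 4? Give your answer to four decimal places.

s_0''(x) = -5/2 - 9·(x - 2), so s_0''(4) = -41/2. On the right, s_1''(4) = 2c, so c = -41/4.

-10.2500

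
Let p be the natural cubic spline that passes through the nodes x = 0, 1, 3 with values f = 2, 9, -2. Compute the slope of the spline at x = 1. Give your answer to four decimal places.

2.8333

Let σ_i = p''(x_i). Step sizes h_i = 1, 2; slopes of the chords Δ_i = (y_(i+1) - y_i)/h_i = 7, -11/2.
  1·σ_0 + 6·σ_1 + 2·σ_2 = 6(Δ_1 - Δ_0) = -75
Natural end conditions: σ_0 = σ_2 = 0.
Solving: σ_0 = 0, σ_1 = -25/2, σ_2 = 0.
On [1, 3], p'(x) = b_1 + 2c_1·(x - 1) + 3d_1·(x - 1)² with b_1 = Δ_1 - h_1(2σ_1 + σ_2)/6 = 17/6, c_1 = σ_1/2 = -25/4, d_1 = (σ_2 - σ_1)/(6h_1) = 25/24. So p'(1) = 17/6.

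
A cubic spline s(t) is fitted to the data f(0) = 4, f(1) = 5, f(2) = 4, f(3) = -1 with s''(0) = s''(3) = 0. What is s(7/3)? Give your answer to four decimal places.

2.6790

With M_i denoting the second derivative at x_i, h_i = 1, 1, 1, and Δ_i = (y_(i+1) − y_i)/h_i = 1, -1, -5:
  1·M_0 + 4·M_1 + 1·M_2 = 6(Δ_1 - Δ_0) = -12
  1·M_1 + 4·M_2 + 1·M_3 = 6(Δ_2 - Δ_1) = -24
Natural end conditions: M_0 = M_3 = 0.
Hence M_0 = 0, M_1 = -8/5, M_2 = -28/5, M_3 = 0.
On [2, 3], s(t) = 4 - 47/15·(t - 2) - 14/5·(t - 2)² + 14/15·(t - 2)³.
With (t - 2) = 1/3: s(7/3) = 217/81.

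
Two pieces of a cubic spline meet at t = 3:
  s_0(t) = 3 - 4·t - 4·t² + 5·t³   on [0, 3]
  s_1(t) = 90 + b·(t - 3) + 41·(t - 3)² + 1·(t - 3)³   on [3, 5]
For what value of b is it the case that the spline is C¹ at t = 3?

s_0'(t) = -4 - 8·t + 15·t², so s_0'(3) = 107. On the right, s_1'(3) = b, so b = 107.

107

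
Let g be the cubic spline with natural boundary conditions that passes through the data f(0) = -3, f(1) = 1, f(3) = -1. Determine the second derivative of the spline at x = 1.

With M_i denoting the second derivative at x_i, h_i = 1, 2, and Δ_i = (y_(i+1) − y_i)/h_i = 4, -1:
  1·M_0 + 6·M_1 + 2·M_2 = 6(Δ_1 - Δ_0) = -30
Natural end conditions: M_0 = M_2 = 0.
Solving: M_0 = 0, M_1 = -5, M_2 = 0.

-5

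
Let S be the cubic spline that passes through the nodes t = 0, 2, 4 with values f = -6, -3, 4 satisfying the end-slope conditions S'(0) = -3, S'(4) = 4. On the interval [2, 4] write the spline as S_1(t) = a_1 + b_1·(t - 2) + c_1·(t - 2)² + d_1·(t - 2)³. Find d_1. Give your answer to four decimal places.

0.1250

Write M_i for S''(x_i). With h_i = 2, 2 and divided differences Δ_i = 3/2, 7/2, the continuity of S' gives the tridiagonal system
  2·M_0 + 8·M_1 + 2·M_2 = 6(Δ_1 - Δ_0) = 12
Clamped end conditions give two more equations: 2h_0·M_0 + h_0·M_1 = 6(Δ_0 - S'(0)) = 27 and h_1·M_1 + 2h_1·M_2 = 6(S'(4) - Δ_1) = 3.
Solving the tridiagonal system: M_0 = 7, M_1 = -1/2, M_2 = 1.
On [2, 4], with S_1(t) = a_1 + b_1·(t - 2) + c_1·(t - 2)² + d_1·(t - 2)³: c_1 = M_1/2 = -1/4, d_1 = (M_2 - M_1)/(6h_1) = 1/8, b_1 = Δ_1 - h_1(2M_1 + M_2)/6 = 7/2.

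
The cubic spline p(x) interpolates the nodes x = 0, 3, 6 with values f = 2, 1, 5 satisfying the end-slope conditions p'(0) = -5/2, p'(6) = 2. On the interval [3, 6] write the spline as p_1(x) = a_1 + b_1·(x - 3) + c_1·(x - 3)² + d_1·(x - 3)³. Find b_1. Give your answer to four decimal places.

0.8750

Put M_i = p'' at the i-th knot. Here h = (3, 3) and Δ = (-1/3, 4/3), so the interior equations h_(i-1)·M_(i-1) + 2(h_(i-1)+h_i)·M_i + h_i·M_(i+1) = 6(Δ_i − Δ_(i-1)) read
  3·M_0 + 12·M_1 + 3·M_2 = 6(Δ_1 - Δ_0) = 10
Clamped end conditions give two more equations: 2h_0·M_0 + h_0·M_1 = 6(Δ_0 - p'(0)) = 13 and h_1·M_1 + 2h_1·M_2 = 6(p'(6) - Δ_1) = 4.
Solving the tridiagonal system: M_0 = 25/12, M_1 = 1/6, M_2 = 7/12.
On [3, 6], with p_1(x) = a_1 + b_1·(x - 3) + c_1·(x - 3)² + d_1·(x - 3)³: c_1 = M_1/2 = 1/12, d_1 = (M_2 - M_1)/(6h_1) = 5/216, b_1 = Δ_1 - h_1(2M_1 + M_2)/6 = 7/8.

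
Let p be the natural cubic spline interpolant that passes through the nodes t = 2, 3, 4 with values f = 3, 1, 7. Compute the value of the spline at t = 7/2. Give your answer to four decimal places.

Put M_i = p'' at the i-th knot. Here h = (1, 1) and Δ = (-2, 6), so the interior equations h_(i-1)·M_(i-1) + 2(h_(i-1)+h_i)·M_i + h_i·M_(i+1) = 6(Δ_i − Δ_(i-1)) read
  1·M_0 + 4·M_1 + 1·M_2 = 6(Δ_1 - Δ_0) = 48
Natural end conditions: M_0 = M_2 = 0.
Solving the tridiagonal system: M_0 = 0, M_1 = 12, M_2 = 0.
On [3, 4], p(t) = 1 + 2·(t - 3) + 6·(t - 3)² - 2·(t - 3)³.
With (t - 3) = 1/2: p(7/2) = 13/4.

3.2500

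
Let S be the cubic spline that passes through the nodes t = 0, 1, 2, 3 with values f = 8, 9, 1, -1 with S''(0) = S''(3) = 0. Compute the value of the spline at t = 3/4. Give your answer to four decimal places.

9.6688

Let σ_i = S''(x_i). Step sizes h_i = 1, 1, 1; slopes of the chords Δ_i = (y_(i+1) - y_i)/h_i = 1, -8, -2.
  1·σ_0 + 4·σ_1 + 1·σ_2 = 6(Δ_1 - Δ_0) = -54
  1·σ_1 + 4·σ_2 + 1·σ_3 = 6(Δ_2 - Δ_1) = 36
Natural end conditions: σ_0 = σ_3 = 0.
Hence σ_0 = 0, σ_1 = -84/5, σ_2 = 66/5, σ_3 = 0.
On [0, 1], S(t) = 8 + 19/5·t + 0·t² - 14/5·t³.
With t = 3/4: S(3/4) = 1547/160.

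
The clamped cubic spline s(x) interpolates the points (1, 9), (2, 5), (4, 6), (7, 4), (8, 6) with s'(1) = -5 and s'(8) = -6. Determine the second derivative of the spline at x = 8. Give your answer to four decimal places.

-27.4527

Write M_i for s''(x_i). With h_i = 1, 2, 3, 1 and divided differences Δ_i = -4, 1/2, -2/3, 2, the continuity of s' gives the tridiagonal system
  1·M_0 + 6·M_1 + 2·M_2 = 6(Δ_1 - Δ_0) = 27
  2·M_1 + 10·M_2 + 3·M_3 = 6(Δ_2 - Δ_1) = -7
  3·M_2 + 8·M_3 + 1·M_4 = 6(Δ_3 - Δ_2) = 16
Clamped end conditions give two more equations: 2h_0·M_0 + h_0·M_1 = 6(Δ_0 - s'(1)) = 6 and h_3·M_3 + 2h_3·M_4 = 6(s'(8) - Δ_3) = -48.
Solving: M_0 = 23/222, M_1 = 643/111, M_2 = -1745/444, M_3 = 511/74, M_4 = -4063/148.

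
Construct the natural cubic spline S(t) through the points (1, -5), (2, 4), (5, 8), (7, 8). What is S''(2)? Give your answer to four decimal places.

-6.1408

Let M_i = S''(x_i). Step sizes h_i = 1, 3, 2; slopes of the chords Δ_i = (y_(i+1) - y_i)/h_i = 9, 4/3, 0.
  1·M_0 + 8·M_1 + 3·M_2 = 6(Δ_1 - Δ_0) = -46
  3·M_1 + 10·M_2 + 2·M_3 = 6(Δ_2 - Δ_1) = -8
Natural end conditions: M_0 = M_3 = 0.
Forward elimination and back-substitution give M_0 = 0, M_1 = -436/71, M_2 = 74/71, M_3 = 0.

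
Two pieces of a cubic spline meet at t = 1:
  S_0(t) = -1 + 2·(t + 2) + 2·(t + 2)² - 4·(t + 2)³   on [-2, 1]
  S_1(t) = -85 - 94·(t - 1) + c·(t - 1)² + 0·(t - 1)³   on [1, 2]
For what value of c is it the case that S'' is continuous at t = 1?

S_0''(t) = 4 - 24·(t + 2), so S_0''(1) = -68. On the right, S_1''(1) = 2c, so c = -34.

-34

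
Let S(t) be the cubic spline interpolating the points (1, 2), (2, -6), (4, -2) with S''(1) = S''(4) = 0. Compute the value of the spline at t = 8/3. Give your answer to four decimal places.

-7.1358

Put M_i = S'' at the i-th knot. Here h = (1, 2) and Δ = (-8, 2), so the interior equations h_(i-1)·M_(i-1) + 2(h_(i-1)+h_i)·M_i + h_i·M_(i+1) = 6(Δ_i − Δ_(i-1)) read
  1·M_0 + 6·M_1 + 2·M_2 = 6(Δ_1 - Δ_0) = 60
Natural end conditions: M_0 = M_2 = 0.
Solving: M_0 = 0, M_1 = 10, M_2 = 0.
On [2, 4], S(t) = -6 - 14/3·(t - 2) + 5·(t - 2)² - 5/6·(t - 2)³.
With (t - 2) = 2/3: S(8/3) = -578/81.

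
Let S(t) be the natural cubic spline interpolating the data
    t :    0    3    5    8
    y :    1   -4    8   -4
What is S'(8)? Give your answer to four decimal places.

Write M_i for S''(x_i). With h_i = 3, 2, 3 and divided differences Δ_i = -5/3, 6, -4, the continuity of S' gives the tridiagonal system
  3·M_0 + 10·M_1 + 2·M_2 = 6(Δ_1 - Δ_0) = 46
  2·M_1 + 10·M_2 + 3·M_3 = 6(Δ_2 - Δ_1) = -60
Natural end conditions: M_0 = M_3 = 0.
Solving the tridiagonal system: M_0 = 0, M_1 = 145/24, M_2 = -173/24, M_3 = 0.
On [5, 8], S'(t) = b_2 + 2c_2·(t - 5) + 3d_2·(t - 5)² with b_2 = Δ_2 - h_2(2M_2 + M_3)/6 = 77/24, c_2 = M_2/2 = -173/48, d_2 = (M_3 - M_2)/(6h_2) = 173/432. So S'(8) = -365/48.

-7.6042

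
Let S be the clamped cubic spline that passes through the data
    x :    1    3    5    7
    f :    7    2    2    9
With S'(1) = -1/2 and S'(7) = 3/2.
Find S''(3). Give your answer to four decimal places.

2.0667

Let σ_i = S''(x_i). Step sizes h_i = 2, 2, 2; slopes of the chords Δ_i = (y_(i+1) - y_i)/h_i = -5/2, 0, 7/2.
  2·σ_0 + 8·σ_1 + 2·σ_2 = 6(Δ_1 - Δ_0) = 15
  2·σ_1 + 8·σ_2 + 2·σ_3 = 6(Δ_2 - Δ_1) = 21
Clamped end conditions give two more equations: 2h_0·σ_0 + h_0·σ_1 = 6(Δ_0 - S'(1)) = -12 and h_2·σ_2 + 2h_2·σ_3 = 6(S'(7) - Δ_2) = -12.
Forward elimination and back-substitution give σ_0 = -121/30, σ_1 = 31/15, σ_2 = 49/15, σ_3 = -139/30.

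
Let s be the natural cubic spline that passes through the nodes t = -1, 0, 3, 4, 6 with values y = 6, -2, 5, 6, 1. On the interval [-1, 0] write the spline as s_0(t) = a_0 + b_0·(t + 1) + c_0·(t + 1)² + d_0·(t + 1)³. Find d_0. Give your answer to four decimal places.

Let M_i = s''(x_i). Step sizes h_i = 1, 3, 1, 2; slopes of the chords Δ_i = (y_(i+1) - y_i)/h_i = -8, 7/3, 1, -5/2.
  1·M_0 + 8·M_1 + 3·M_2 = 6(Δ_1 - Δ_0) = 62
  3·M_1 + 8·M_2 + 1·M_3 = 6(Δ_2 - Δ_1) = -8
  1·M_2 + 6·M_3 + 2·M_4 = 6(Δ_3 - Δ_2) = -21
Natural end conditions: M_0 = M_4 = 0.
Forward elimination and back-substitution give M_0 = 0, M_1 = 2995/322, M_2 = -666/161, M_3 = -905/322, M_4 = 0.
On [-1, 0], with s_0(t) = a_0 + b_0·(t + 1) + c_0·(t + 1)² + d_0·(t + 1)³: c_0 = M_0/2 = 0, d_0 = (M_1 - M_0)/(6h_0) = 2995/1932, b_0 = Δ_0 - h_0(2M_0 + M_1)/6 = -18451/1932.

1.5502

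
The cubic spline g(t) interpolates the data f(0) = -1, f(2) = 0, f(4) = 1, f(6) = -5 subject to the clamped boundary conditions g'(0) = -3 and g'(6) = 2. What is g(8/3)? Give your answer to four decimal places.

Write M_i for g''(x_i). With h_i = 2, 2, 2 and divided differences Δ_i = 1/2, 1/2, -3, the continuity of g' gives the tridiagonal system
  2·M_0 + 8·M_1 + 2·M_2 = 6(Δ_1 - Δ_0) = 0
  2·M_1 + 8·M_2 + 2·M_3 = 6(Δ_2 - Δ_1) = -21
Clamped end conditions give two more equations: 2h_0·M_0 + h_0·M_1 = 6(Δ_0 - g'(0)) = 21 and h_2·M_2 + 2h_2·M_3 = 6(g'(6) - Δ_2) = 30.
Solving the tridiagonal system: M_0 = 79/15, M_1 = -1/30, M_2 = -77/15, M_3 = 151/15.
On [2, 4], g(t) = 0 + 67/30·(t - 2) - 1/60·(t - 2)² - 17/40·(t - 2)³.
With (t - 2) = 2/3: g(8/3) = 61/45.

1.3556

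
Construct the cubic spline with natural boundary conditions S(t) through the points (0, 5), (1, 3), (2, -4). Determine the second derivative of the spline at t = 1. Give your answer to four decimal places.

-7.5000

With m_i denoting the second derivative at x_i, h_i = 1, 1, and Δ_i = (y_(i+1) − y_i)/h_i = -2, -7:
  1·m_0 + 4·m_1 + 1·m_2 = 6(Δ_1 - Δ_0) = -30
Natural end conditions: m_0 = m_2 = 0.
Hence m_0 = 0, m_1 = -15/2, m_2 = 0.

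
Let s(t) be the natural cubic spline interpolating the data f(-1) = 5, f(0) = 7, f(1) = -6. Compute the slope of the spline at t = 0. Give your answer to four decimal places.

-5.5000

Write σ_i for s''(x_i). With h_i = 1, 1 and divided differences Δ_i = 2, -13, the continuity of s' gives the tridiagonal system
  1·σ_0 + 4·σ_1 + 1·σ_2 = 6(Δ_1 - Δ_0) = -90
Natural end conditions: σ_0 = σ_2 = 0.
Forward elimination and back-substitution give σ_0 = 0, σ_1 = -45/2, σ_2 = 0.
On [0, 1], s'(t) = b_1 + 2c_1·t + 3d_1·t² with b_1 = Δ_1 - h_1(2σ_1 + σ_2)/6 = -11/2, c_1 = σ_1/2 = -45/4, d_1 = (σ_2 - σ_1)/(6h_1) = 15/4. So s'(0) = -11/2.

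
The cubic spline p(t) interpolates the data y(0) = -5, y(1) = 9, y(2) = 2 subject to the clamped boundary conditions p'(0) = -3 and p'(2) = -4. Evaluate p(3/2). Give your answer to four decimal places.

6.8750

Put σ_i = p'' at the i-th knot. Here h = (1, 1) and Δ = (14, -7), so the interior equations h_(i-1)·σ_(i-1) + 2(h_(i-1)+h_i)·σ_i + h_i·σ_(i+1) = 6(Δ_i − Δ_(i-1)) read
  1·σ_0 + 4·σ_1 + 1·σ_2 = 6(Δ_1 - Δ_0) = -126
Clamped end conditions give two more equations: 2h_0·σ_0 + h_0·σ_1 = 6(Δ_0 - p'(0)) = 102 and h_1·σ_1 + 2h_1·σ_2 = 6(p'(2) - Δ_1) = 18.
Solving: σ_0 = 82, σ_1 = -62, σ_2 = 40.
On [1, 2], p(t) = 9 + 7·(t - 1) - 31·(t - 1)² + 17·(t - 1)³.
With (t - 1) = 1/2: p(3/2) = 55/8.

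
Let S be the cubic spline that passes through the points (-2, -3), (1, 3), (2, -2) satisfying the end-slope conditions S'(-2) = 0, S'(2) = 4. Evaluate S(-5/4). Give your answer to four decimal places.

Put M_i = S'' at the i-th knot. Here h = (3, 1) and Δ = (2, -5), so the interior equations h_(i-1)·M_(i-1) + 2(h_(i-1)+h_i)·M_i + h_i·M_(i+1) = 6(Δ_i − Δ_(i-1)) read
  3·M_0 + 8·M_1 + 1·M_2 = 6(Δ_1 - Δ_0) = -42
Clamped end conditions give two more equations: 2h_0·M_0 + h_0·M_1 = 6(Δ_0 - S'(-2)) = 12 and h_1·M_1 + 2h_1·M_2 = 6(S'(2) - Δ_1) = 54.
Solving the tridiagonal system: M_0 = 33/4, M_1 = -25/2, M_2 = 133/4.
On [-2, 1], S(x) = -3 + 0·(x + 2) + 33/8·(x + 2)² - 83/72·(x + 2)³.
With (x + 2) = 3/4: S(-5/4) = -597/512.

-1.1660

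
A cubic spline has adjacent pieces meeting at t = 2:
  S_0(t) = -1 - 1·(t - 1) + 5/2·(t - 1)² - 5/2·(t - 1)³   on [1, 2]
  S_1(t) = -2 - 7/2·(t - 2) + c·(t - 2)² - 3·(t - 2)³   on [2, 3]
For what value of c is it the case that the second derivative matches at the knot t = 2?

S_0''(t) = 5 - 15·(t - 1), so S_0''(2) = -10. On the right, S_1''(2) = 2c, so c = -5.

-5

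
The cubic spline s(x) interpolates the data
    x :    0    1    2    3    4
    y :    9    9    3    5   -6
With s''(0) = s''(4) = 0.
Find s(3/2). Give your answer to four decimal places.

5.5379

Write σ_i for s''(x_i). With h_i = 1, 1, 1, 1 and divided differences Δ_i = 0, -6, 2, -11, the continuity of s' gives the tridiagonal system
  1·σ_0 + 4·σ_1 + 1·σ_2 = 6(Δ_1 - Δ_0) = -36
  1·σ_1 + 4·σ_2 + 1·σ_3 = 6(Δ_2 - Δ_1) = 48
  1·σ_2 + 4·σ_3 + 1·σ_4 = 6(Δ_3 - Δ_2) = -78
Natural end conditions: σ_0 = σ_4 = 0.
Solving: σ_0 = 0, σ_1 = -405/28, σ_2 = 153/7, σ_3 = -699/28, σ_4 = 0.
On [1, 2], s(x) = 9 - 135/28·(x - 1) - 405/56·(x - 1)² + 339/56·(x - 1)³.
With (x - 1) = 1/2: s(3/2) = 2481/448.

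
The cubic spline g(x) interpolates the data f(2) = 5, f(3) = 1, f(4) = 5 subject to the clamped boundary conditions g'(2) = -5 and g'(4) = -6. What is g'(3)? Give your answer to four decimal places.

2.7500

With σ_i denoting the second derivative at x_i, h_i = 1, 1, and Δ_i = (y_(i+1) − y_i)/h_i = -4, 4:
  1·σ_0 + 4·σ_1 + 1·σ_2 = 6(Δ_1 - Δ_0) = 48
Clamped end conditions give two more equations: 2h_0·σ_0 + h_0·σ_1 = 6(Δ_0 - g'(2)) = 6 and h_1·σ_1 + 2h_1·σ_2 = 6(g'(4) - Δ_1) = -60.
Solving the tridiagonal system: σ_0 = -19/2, σ_1 = 25, σ_2 = -85/2.
On [3, 4], g'(x) = b_1 + 2c_1·(x - 3) + 3d_1·(x - 3)² with b_1 = Δ_1 - h_1(2σ_1 + σ_2)/6 = 11/4, c_1 = σ_1/2 = 25/2, d_1 = (σ_2 - σ_1)/(6h_1) = -45/4. So g'(3) = 11/4.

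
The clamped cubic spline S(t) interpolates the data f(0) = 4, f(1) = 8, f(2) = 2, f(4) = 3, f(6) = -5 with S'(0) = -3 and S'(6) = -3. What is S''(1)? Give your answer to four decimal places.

With m_i denoting the second derivative at x_i, h_i = 1, 1, 2, 2, and Δ_i = (y_(i+1) − y_i)/h_i = 4, -6, 1/2, -4:
  1·m_0 + 4·m_1 + 1·m_2 = 6(Δ_1 - Δ_0) = -60
  1·m_1 + 6·m_2 + 2·m_3 = 6(Δ_2 - Δ_1) = 39
  2·m_2 + 8·m_3 + 2·m_4 = 6(Δ_3 - Δ_2) = -27
Clamped end conditions give two more equations: 2h_0·m_0 + h_0·m_1 = 6(Δ_0 - S'(0)) = 42 and h_3·m_3 + 2h_3·m_4 = 6(S'(6) - Δ_3) = 6.
Solving: m_0 = 967/28, m_1 = -379/14, m_2 = 55/4, m_3 = -115/14, m_4 = 157/28.

-27.0714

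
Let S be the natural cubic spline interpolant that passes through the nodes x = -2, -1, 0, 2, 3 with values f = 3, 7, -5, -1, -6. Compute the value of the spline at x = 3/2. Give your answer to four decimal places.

-2.4688

Put M_i = S'' at the i-th knot. Here h = (1, 1, 2, 1) and Δ = (4, -12, 2, -5), so the interior equations h_(i-1)·M_(i-1) + 2(h_(i-1)+h_i)·M_i + h_i·M_(i+1) = 6(Δ_i − Δ_(i-1)) read
  1·M_0 + 4·M_1 + 1·M_2 = 6(Δ_1 - Δ_0) = -96
  1·M_1 + 6·M_2 + 2·M_3 = 6(Δ_2 - Δ_1) = 84
  2·M_2 + 6·M_3 + 1·M_4 = 6(Δ_3 - Δ_2) = -42
Natural end conditions: M_0 = M_4 = 0.
Hence M_0 = 0, M_1 = -30, M_2 = 24, M_3 = -15, M_4 = 0.
On [0, 2], S(x) = -5 - 9·x + 12·x² - 13/4·x³.
With x = 3/2: S(3/2) = -79/32.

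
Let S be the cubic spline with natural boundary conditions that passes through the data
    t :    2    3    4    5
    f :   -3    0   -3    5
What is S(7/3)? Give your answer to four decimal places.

With M_i denoting the second derivative at x_i, h_i = 1, 1, 1, and Δ_i = (y_(i+1) − y_i)/h_i = 3, -3, 8:
  1·M_0 + 4·M_1 + 1·M_2 = 6(Δ_1 - Δ_0) = -36
  1·M_1 + 4·M_2 + 1·M_3 = 6(Δ_2 - Δ_1) = 66
Natural end conditions: M_0 = M_3 = 0.
Solving the tridiagonal system: M_0 = 0, M_1 = -14, M_2 = 20, M_3 = 0.
On [2, 3], S(t) = -3 + 16/3·(t - 2) + 0·(t - 2)² - 7/3·(t - 2)³.
With (t - 2) = 1/3: S(7/3) = -106/81.

-1.3086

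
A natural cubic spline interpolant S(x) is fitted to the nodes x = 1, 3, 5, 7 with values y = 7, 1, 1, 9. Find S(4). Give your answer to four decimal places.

Let m_i = S''(x_i). Step sizes h_i = 2, 2, 2; slopes of the chords Δ_i = (y_(i+1) - y_i)/h_i = -3, 0, 4.
  2·m_0 + 8·m_1 + 2·m_2 = 6(Δ_1 - Δ_0) = 18
  2·m_1 + 8·m_2 + 2·m_3 = 6(Δ_2 - Δ_1) = 24
Natural end conditions: m_0 = m_3 = 0.
Solving the tridiagonal system: m_0 = 0, m_1 = 8/5, m_2 = 13/5, m_3 = 0.
On [3, 5], S(x) = 1 - 29/15·(x - 3) + 4/5·(x - 3)² + 1/12·(x - 3)³.
With (x - 3) = 1: S(4) = -1/20.

-0.0500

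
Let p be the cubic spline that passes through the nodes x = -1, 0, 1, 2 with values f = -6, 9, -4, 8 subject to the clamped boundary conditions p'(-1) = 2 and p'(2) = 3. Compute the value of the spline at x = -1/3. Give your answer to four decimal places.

5.0420

Put m_i = p'' at the i-th knot. Here h = (1, 1, 1) and Δ = (15, -13, 12), so the interior equations h_(i-1)·m_(i-1) + 2(h_(i-1)+h_i)·m_i + h_i·m_(i+1) = 6(Δ_i − Δ_(i-1)) read
  1·m_0 + 4·m_1 + 1·m_2 = 6(Δ_1 - Δ_0) = -168
  1·m_1 + 4·m_2 + 1·m_3 = 6(Δ_2 - Δ_1) = 150
Clamped end conditions give two more equations: 2h_0·m_0 + h_0·m_1 = 6(Δ_0 - p'(-1)) = 78 and h_2·m_2 + 2h_2·m_3 = 6(p'(2) - Δ_2) = -54.
Solving the tridiagonal system: m_0 = 1186/15, m_1 = -1202/15, m_2 = 1102/15, m_3 = -956/15.
On [-1, 0], p(x) = -6 + 2·(x + 1) + 593/15·(x + 1)² - 398/15·(x + 1)³.
With (x + 1) = 2/3: p(-1/3) = 2042/405.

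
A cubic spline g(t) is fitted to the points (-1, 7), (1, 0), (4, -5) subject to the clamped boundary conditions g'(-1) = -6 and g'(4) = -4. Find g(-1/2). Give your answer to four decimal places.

Write σ_i for g''(x_i). With h_i = 2, 3 and divided differences Δ_i = -7/2, -5/3, the continuity of g' gives the tridiagonal system
  2·σ_0 + 10·σ_1 + 3·σ_2 = 6(Δ_1 - Δ_0) = 11
Clamped end conditions give two more equations: 2h_0·σ_0 + h_0·σ_1 = 6(Δ_0 - g'(-1)) = 15 and h_1·σ_1 + 2h_1·σ_2 = 6(g'(4) - Δ_1) = -14.
Solving: σ_0 = 61/20, σ_1 = 7/5, σ_2 = -91/30.
On [-1, 1], g(t) = 7 - 6·(t + 1) + 61/40·(t + 1)² - 11/80·(t + 1)³.
With (t + 1) = 1/2: g(-1/2) = 2793/640.

4.3641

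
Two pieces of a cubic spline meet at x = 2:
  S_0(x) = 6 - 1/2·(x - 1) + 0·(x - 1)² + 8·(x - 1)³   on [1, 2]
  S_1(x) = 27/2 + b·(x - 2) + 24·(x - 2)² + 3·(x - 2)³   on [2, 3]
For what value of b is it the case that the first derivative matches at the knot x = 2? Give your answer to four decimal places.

S_0'(x) = -1/2 + 0·(x - 1) + 24·(x - 1)², so S_0'(2) = 47/2. On the right, S_1'(2) = b, so b = 47/2.

23.5000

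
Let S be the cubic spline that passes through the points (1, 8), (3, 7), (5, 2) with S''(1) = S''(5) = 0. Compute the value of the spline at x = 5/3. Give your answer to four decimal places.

Let M_i = S''(x_i). Step sizes h_i = 2, 2; slopes of the chords Δ_i = (y_(i+1) - y_i)/h_i = -1/2, -5/2.
  2·M_0 + 8·M_1 + 2·M_2 = 6(Δ_1 - Δ_0) = -12
Natural end conditions: M_0 = M_2 = 0.
Forward elimination and back-substitution give M_0 = 0, M_1 = -3/2, M_2 = 0.
On [1, 3], S(x) = 8 + 0·(x - 1) + 0·(x - 1)² - 1/8·(x - 1)³.
With (x - 1) = 2/3: S(5/3) = 215/27.

7.9630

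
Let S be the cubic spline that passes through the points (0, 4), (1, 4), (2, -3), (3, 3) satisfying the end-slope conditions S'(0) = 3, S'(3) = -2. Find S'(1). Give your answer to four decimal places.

Put M_i = S'' at the i-th knot. Here h = (1, 1, 1) and Δ = (0, -7, 6), so the interior equations h_(i-1)·M_(i-1) + 2(h_(i-1)+h_i)·M_i + h_i·M_(i+1) = 6(Δ_i − Δ_(i-1)) read
  1·M_0 + 4·M_1 + 1·M_2 = 6(Δ_1 - Δ_0) = -42
  1·M_1 + 4·M_2 + 1·M_3 = 6(Δ_2 - Δ_1) = 78
Clamped end conditions give two more equations: 2h_0·M_0 + h_0·M_1 = 6(Δ_0 - S'(0)) = -18 and h_2·M_2 + 2h_2·M_3 = 6(S'(3) - Δ_2) = -48.
Hence M_0 = 2/3, M_1 = -58/3, M_2 = 104/3, M_3 = -124/3.
On [1, 2], S'(t) = b_1 + 2c_1·(t - 1) + 3d_1·(t - 1)² with b_1 = Δ_1 - h_1(2M_1 + M_2)/6 = -19/3, c_1 = M_1/2 = -29/3, d_1 = (M_2 - M_1)/(6h_1) = 9. So S'(1) = -19/3.

-6.3333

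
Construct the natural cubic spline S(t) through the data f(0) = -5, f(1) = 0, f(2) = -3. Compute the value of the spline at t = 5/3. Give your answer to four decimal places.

Write m_i for S''(x_i). With h_i = 1, 1 and divided differences Δ_i = 5, -3, the continuity of S' gives the tridiagonal system
  1·m_0 + 4·m_1 + 1·m_2 = 6(Δ_1 - Δ_0) = -48
Natural end conditions: m_0 = m_2 = 0.
Solving: m_0 = 0, m_1 = -12, m_2 = 0.
On [1, 2], S(t) = 0 + 1·(t - 1) - 6·(t - 1)² + 2·(t - 1)³.
With (t - 1) = 2/3: S(5/3) = -38/27.

-1.4074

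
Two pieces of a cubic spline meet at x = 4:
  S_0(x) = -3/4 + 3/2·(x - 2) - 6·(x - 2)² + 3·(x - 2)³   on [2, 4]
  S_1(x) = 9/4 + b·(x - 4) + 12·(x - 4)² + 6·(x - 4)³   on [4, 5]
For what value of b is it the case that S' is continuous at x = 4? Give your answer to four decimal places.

13.5000

S_0'(x) = 3/2 - 12·(x - 2) + 9·(x - 2)², so S_0'(4) = 27/2. On the right, S_1'(4) = b, so b = 27/2.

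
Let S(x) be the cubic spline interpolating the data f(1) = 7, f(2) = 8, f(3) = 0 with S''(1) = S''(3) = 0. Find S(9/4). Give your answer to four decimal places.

6.7383

With M_i denoting the second derivative at x_i, h_i = 1, 1, and Δ_i = (y_(i+1) − y_i)/h_i = 1, -8:
  1·M_0 + 4·M_1 + 1·M_2 = 6(Δ_1 - Δ_0) = -54
Natural end conditions: M_0 = M_2 = 0.
Solving: M_0 = 0, M_1 = -27/2, M_2 = 0.
On [2, 3], S(x) = 8 - 7/2·(x - 2) - 27/4·(x - 2)² + 9/4·(x - 2)³.
With (x - 2) = 1/4: S(9/4) = 1725/256.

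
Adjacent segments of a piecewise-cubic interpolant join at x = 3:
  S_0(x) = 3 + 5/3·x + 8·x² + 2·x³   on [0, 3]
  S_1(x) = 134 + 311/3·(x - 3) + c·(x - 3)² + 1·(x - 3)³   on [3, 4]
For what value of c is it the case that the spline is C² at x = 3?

26

S_0''(x) = 16 + 12·x, so S_0''(3) = 52. On the right, S_1''(3) = 2c, so c = 26.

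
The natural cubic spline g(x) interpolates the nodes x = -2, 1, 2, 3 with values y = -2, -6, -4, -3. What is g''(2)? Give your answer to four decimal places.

-2.1935

Put σ_i = g'' at the i-th knot. Here h = (3, 1, 1) and Δ = (-4/3, 2, 1), so the interior equations h_(i-1)·σ_(i-1) + 2(h_(i-1)+h_i)·σ_i + h_i·σ_(i+1) = 6(Δ_i − Δ_(i-1)) read
  3·σ_0 + 8·σ_1 + 1·σ_2 = 6(Δ_1 - Δ_0) = 20
  1·σ_1 + 4·σ_2 + 1·σ_3 = 6(Δ_2 - Δ_1) = -6
Natural end conditions: σ_0 = σ_3 = 0.
Hence σ_0 = 0, σ_1 = 86/31, σ_2 = -68/31, σ_3 = 0.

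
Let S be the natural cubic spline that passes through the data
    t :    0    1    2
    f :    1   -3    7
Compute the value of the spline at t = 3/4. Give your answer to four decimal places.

-3.1484

Write m_i for S''(x_i). With h_i = 1, 1 and divided differences Δ_i = -4, 10, the continuity of S' gives the tridiagonal system
  1·m_0 + 4·m_1 + 1·m_2 = 6(Δ_1 - Δ_0) = 84
Natural end conditions: m_0 = m_2 = 0.
Solving the tridiagonal system: m_0 = 0, m_1 = 21, m_2 = 0.
On [0, 1], S(t) = 1 - 15/2·t + 0·t² + 7/2·t³.
With t = 3/4: S(3/4) = -403/128.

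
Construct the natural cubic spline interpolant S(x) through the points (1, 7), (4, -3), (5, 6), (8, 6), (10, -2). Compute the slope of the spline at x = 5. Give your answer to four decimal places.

8.0305

Let m_i = S''(x_i). Step sizes h_i = 3, 1, 3, 2; slopes of the chords Δ_i = (y_(i+1) - y_i)/h_i = -10/3, 9, 0, -4.
  3·m_0 + 8·m_1 + 1·m_2 = 6(Δ_1 - Δ_0) = 74
  1·m_1 + 8·m_2 + 3·m_3 = 6(Δ_2 - Δ_1) = -54
  3·m_2 + 10·m_3 + 2·m_4 = 6(Δ_3 - Δ_2) = -24
Natural end conditions: m_0 = m_4 = 0.
Forward elimination and back-substitution give m_0 = 0, m_1 = 2861/279, m_2 = -2242/279, m_3 = 1/93, m_4 = 0.
On [5, 8], S'(x) = b_2 + 2c_2·(x - 5) + 3d_2·(x - 5)² with b_2 = Δ_2 - h_2(2m_2 + m_3)/6 = 4481/558, c_2 = m_2/2 = -1121/279, d_2 = (m_3 - m_2)/(6h_2) = 2245/5022. So S'(5) = 4481/558.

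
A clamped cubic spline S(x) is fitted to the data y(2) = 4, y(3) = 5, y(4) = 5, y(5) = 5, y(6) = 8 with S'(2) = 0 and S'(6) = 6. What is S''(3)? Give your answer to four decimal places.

Put m_i = S'' at the i-th knot. Here h = (1, 1, 1, 1) and Δ = (1, 0, 0, 3), so the interior equations h_(i-1)·m_(i-1) + 2(h_(i-1)+h_i)·m_i + h_i·m_(i+1) = 6(Δ_i − Δ_(i-1)) read
  1·m_0 + 4·m_1 + 1·m_2 = 6(Δ_1 - Δ_0) = -6
  1·m_1 + 4·m_2 + 1·m_3 = 6(Δ_2 - Δ_1) = 0
  1·m_2 + 4·m_3 + 1·m_4 = 6(Δ_3 - Δ_2) = 18
Clamped end conditions give two more equations: 2h_0·m_0 + h_0·m_1 = 6(Δ_0 - S'(2)) = 6 and h_3·m_3 + 2h_3·m_4 = 6(S'(6) - Δ_3) = 18.
Solving: m_0 = 30/7, m_1 = -18/7, m_2 = 0, m_3 = 18/7, m_4 = 54/7.

-2.5714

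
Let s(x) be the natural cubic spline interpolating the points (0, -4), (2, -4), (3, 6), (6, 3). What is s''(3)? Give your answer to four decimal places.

Write M_i for s''(x_i). With h_i = 2, 1, 3 and divided differences Δ_i = 0, 10, -1, the continuity of s' gives the tridiagonal system
  2·M_0 + 6·M_1 + 1·M_2 = 6(Δ_1 - Δ_0) = 60
  1·M_1 + 8·M_2 + 3·M_3 = 6(Δ_2 - Δ_1) = -66
Natural end conditions: M_0 = M_3 = 0.
Solving: M_0 = 0, M_1 = 546/47, M_2 = -456/47, M_3 = 0.

-9.7021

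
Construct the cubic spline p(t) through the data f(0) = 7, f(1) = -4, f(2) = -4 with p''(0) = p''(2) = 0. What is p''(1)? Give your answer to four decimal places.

With M_i denoting the second derivative at x_i, h_i = 1, 1, and Δ_i = (y_(i+1) − y_i)/h_i = -11, 0:
  1·M_0 + 4·M_1 + 1·M_2 = 6(Δ_1 - Δ_0) = 66
Natural end conditions: M_0 = M_2 = 0.
Forward elimination and back-substitution give M_0 = 0, M_1 = 33/2, M_2 = 0.

16.5000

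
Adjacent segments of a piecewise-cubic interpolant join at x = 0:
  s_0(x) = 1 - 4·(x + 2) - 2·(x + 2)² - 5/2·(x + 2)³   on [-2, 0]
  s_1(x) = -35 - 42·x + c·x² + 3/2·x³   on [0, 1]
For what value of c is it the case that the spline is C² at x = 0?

s_0''(x) = -4 - 15·(x + 2), so s_0''(0) = -34. On the right, s_1''(0) = 2c, so c = -17.

-17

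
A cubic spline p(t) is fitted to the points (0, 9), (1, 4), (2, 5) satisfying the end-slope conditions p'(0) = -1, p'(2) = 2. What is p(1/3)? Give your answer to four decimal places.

7.7963

Write M_i for p''(x_i). With h_i = 1, 1 and divided differences Δ_i = -5, 1, the continuity of p' gives the tridiagonal system
  1·M_0 + 4·M_1 + 1·M_2 = 6(Δ_1 - Δ_0) = 36
Clamped end conditions give two more equations: 2h_0·M_0 + h_0·M_1 = 6(Δ_0 - p'(0)) = -24 and h_1·M_1 + 2h_1·M_2 = 6(p'(2) - Δ_1) = 6.
Hence M_0 = -39/2, M_1 = 15, M_2 = -9/2.
On [0, 1], p(t) = 9 - 1·t - 39/4·t² + 23/4·t³.
With t = 1/3: p(1/3) = 421/54.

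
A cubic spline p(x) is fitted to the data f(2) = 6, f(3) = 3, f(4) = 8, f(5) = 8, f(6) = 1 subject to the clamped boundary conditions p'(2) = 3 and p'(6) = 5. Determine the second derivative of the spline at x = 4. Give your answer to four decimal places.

-7.7500

Write σ_i for p''(x_i). With h_i = 1, 1, 1, 1 and divided differences Δ_i = -3, 5, 0, -7, the continuity of p' gives the tridiagonal system
  1·σ_0 + 4·σ_1 + 1·σ_2 = 6(Δ_1 - Δ_0) = 48
  1·σ_1 + 4·σ_2 + 1·σ_3 = 6(Δ_2 - Δ_1) = -30
  1·σ_2 + 4·σ_3 + 1·σ_4 = 6(Δ_3 - Δ_2) = -42
Clamped end conditions give two more equations: 2h_0·σ_0 + h_0·σ_1 = 6(Δ_0 - p'(2)) = -36 and h_3·σ_3 + 2h_3·σ_4 = 6(p'(6) - Δ_3) = 72.
Solving the tridiagonal system: σ_0 = -799/28, σ_1 = 295/14, σ_2 = -31/4, σ_3 = -281/14, σ_4 = 1289/28.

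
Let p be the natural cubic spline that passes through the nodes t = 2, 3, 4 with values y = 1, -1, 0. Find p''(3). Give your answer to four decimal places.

4.5000

Put σ_i = p'' at the i-th knot. Here h = (1, 1) and Δ = (-2, 1), so the interior equations h_(i-1)·σ_(i-1) + 2(h_(i-1)+h_i)·σ_i + h_i·σ_(i+1) = 6(Δ_i − Δ_(i-1)) read
  1·σ_0 + 4·σ_1 + 1·σ_2 = 6(Δ_1 - Δ_0) = 18
Natural end conditions: σ_0 = σ_2 = 0.
Solving the tridiagonal system: σ_0 = 0, σ_1 = 9/2, σ_2 = 0.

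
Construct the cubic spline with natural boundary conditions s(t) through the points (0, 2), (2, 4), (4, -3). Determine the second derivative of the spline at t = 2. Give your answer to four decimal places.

Put σ_i = s'' at the i-th knot. Here h = (2, 2) and Δ = (1, -7/2), so the interior equations h_(i-1)·σ_(i-1) + 2(h_(i-1)+h_i)·σ_i + h_i·σ_(i+1) = 6(Δ_i − Δ_(i-1)) read
  2·σ_0 + 8·σ_1 + 2·σ_2 = 6(Δ_1 - Δ_0) = -27
Natural end conditions: σ_0 = σ_2 = 0.
Hence σ_0 = 0, σ_1 = -27/8, σ_2 = 0.

-3.3750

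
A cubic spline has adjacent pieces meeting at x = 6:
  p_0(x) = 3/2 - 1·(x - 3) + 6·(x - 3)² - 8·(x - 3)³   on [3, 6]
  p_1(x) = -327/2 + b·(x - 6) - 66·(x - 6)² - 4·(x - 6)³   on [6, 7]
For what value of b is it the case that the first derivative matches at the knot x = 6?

p_0'(x) = -1 + 12·(x - 3) - 24·(x - 3)², so p_0'(6) = -181. On the right, p_1'(6) = b, so b = -181.

-181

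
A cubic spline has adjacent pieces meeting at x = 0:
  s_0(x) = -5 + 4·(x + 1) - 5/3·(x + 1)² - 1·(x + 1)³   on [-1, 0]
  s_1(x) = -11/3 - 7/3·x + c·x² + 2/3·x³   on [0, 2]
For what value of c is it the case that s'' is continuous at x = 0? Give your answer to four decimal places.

-4.6667

s_0''(x) = -10/3 - 6·(x + 1), so s_0''(0) = -28/3. On the right, s_1''(0) = 2c, so c = -14/3.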